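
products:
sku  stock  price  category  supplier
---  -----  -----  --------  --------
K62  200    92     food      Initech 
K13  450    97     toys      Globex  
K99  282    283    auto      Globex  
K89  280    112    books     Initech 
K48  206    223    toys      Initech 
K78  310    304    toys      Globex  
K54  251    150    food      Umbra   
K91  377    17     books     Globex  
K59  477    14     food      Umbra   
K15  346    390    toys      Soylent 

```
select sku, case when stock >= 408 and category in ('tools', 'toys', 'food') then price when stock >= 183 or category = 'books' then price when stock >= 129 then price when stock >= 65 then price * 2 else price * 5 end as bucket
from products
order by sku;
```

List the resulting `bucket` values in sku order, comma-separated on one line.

97, 390, 223, 150, 14, 92, 304, 112, 17, 283

sku=K13: stock >= 408 and category in ('tools', 'toys', 'food') → 97
sku=K15: stock >= 183 or category = 'books' → 390
sku=K48: stock >= 183 or category = 'books' → 223
sku=K54: stock >= 183 or category = 'books' → 150
sku=K59: stock >= 408 and category in ('tools', 'toys', 'food') → 14
sku=K62: stock >= 183 or category = 'books' → 92
sku=K78: stock >= 183 or category = 'books' → 304
sku=K89: stock >= 183 or category = 'books' → 112
sku=K91: stock >= 183 or category = 'books' → 17
sku=K99: stock >= 183 or category = 'books' → 283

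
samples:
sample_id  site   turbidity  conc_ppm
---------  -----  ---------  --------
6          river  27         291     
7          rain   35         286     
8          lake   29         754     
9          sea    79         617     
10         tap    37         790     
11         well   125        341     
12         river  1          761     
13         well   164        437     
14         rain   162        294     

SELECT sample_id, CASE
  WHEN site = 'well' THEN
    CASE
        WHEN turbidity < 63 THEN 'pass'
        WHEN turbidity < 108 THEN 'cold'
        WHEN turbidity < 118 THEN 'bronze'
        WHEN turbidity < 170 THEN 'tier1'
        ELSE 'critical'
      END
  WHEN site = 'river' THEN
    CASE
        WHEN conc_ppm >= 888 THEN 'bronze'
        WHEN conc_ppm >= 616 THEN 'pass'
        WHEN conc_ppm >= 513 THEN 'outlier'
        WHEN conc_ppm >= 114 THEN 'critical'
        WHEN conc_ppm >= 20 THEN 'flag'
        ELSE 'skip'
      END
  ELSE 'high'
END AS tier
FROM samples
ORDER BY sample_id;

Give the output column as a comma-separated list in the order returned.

critical, high, high, high, high, tier1, pass, tier1, high

sample_id=6: site='river' → inner[conc_ppm >= 114] → critical
sample_id=7: site='rain' → outer ELSE → high
sample_id=8: site='lake' → outer ELSE → high
sample_id=9: site='sea' → outer ELSE → high
sample_id=10: site='tap' → outer ELSE → high
sample_id=11: site='well' → inner[turbidity < 170] → tier1
sample_id=12: site='river' → inner[conc_ppm >= 616] → pass
sample_id=13: site='well' → inner[turbidity < 170] → tier1
sample_id=14: site='rain' → outer ELSE → high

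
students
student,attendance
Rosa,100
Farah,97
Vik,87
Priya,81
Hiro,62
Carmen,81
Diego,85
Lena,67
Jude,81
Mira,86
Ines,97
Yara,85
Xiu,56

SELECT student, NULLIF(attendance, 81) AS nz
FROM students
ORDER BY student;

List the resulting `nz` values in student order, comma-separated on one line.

student=Carmen: attendance=81 vs 81: equal → NULL
student=Diego: attendance=85 vs 81: differ → 85
student=Farah: attendance=97 vs 81: differ → 97
student=Hiro: attendance=62 vs 81: differ → 62
student=Ines: attendance=97 vs 81: differ → 97
student=Jude: attendance=81 vs 81: equal → NULL
student=Lena: attendance=67 vs 81: differ → 67
student=Mira: attendance=86 vs 81: differ → 86
student=Priya: attendance=81 vs 81: equal → NULL
student=Rosa: attendance=100 vs 81: differ → 100
student=Vik: attendance=87 vs 81: differ → 87
student=Xiu: attendance=56 vs 81: differ → 56
student=Yara: attendance=85 vs 81: differ → 85

NULL, 85, 97, 62, 97, NULL, 67, 86, NULL, 100, 87, 56, 85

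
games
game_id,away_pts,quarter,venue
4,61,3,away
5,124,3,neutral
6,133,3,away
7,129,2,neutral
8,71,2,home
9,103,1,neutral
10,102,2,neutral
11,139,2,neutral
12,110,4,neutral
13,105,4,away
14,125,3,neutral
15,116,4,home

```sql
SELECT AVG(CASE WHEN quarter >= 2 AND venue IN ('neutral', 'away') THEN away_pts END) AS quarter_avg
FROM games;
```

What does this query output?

114.2222222222

game_id=4: ✓ → 61
game_id=5: ✓ → 124
game_id=6: ✓ → 133
game_id=7: ✓ → 129
game_id=8: ✗
game_id=9: ✗
game_id=10: ✓ → 102
game_id=11: ✓ → 139
game_id=12: ✓ → 110
game_id=13: ✓ → 105
game_id=14: ✓ → 125
game_id=15: ✗
quarter_avg = (61 + 124 + 133 + 129 + 102 + 139 + 110 + 105 + 125) / 9 = 114.2222222222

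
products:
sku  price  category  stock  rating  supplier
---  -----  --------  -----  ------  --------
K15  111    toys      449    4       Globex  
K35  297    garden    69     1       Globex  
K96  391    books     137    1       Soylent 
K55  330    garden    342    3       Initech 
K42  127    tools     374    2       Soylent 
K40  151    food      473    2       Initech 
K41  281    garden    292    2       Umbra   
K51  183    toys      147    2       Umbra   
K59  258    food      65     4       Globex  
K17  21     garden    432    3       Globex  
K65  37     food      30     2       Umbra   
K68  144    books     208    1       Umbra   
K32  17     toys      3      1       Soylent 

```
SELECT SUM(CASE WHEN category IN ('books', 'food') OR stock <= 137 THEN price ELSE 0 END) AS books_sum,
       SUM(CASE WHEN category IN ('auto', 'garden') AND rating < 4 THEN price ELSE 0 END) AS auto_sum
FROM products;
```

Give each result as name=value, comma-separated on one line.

[books_sum: category IN ('books', 'food') OR stock <= 137]
sku=K15: ✗
sku=K35: ✓ → 297
sku=K96: ✓ → 391
sku=K55: ✗
sku=K42: ✗
sku=K40: ✓ → 151
sku=K41: ✗
sku=K51: ✗
sku=K59: ✓ → 258
sku=K17: ✗
sku=K65: ✓ → 37
sku=K68: ✓ → 144
sku=K32: ✓ → 17
books_sum = 297 + 391 + 151 + 258 + 37 + 144 + 17 = 1295
—
[auto_sum: category IN ('auto', 'garden') AND rating < 4]
sku=K15: ✗
sku=K35: ✓ → 297
sku=K96: ✗
sku=K55: ✓ → 330
sku=K42: ✗
sku=K40: ✗
sku=K41: ✓ → 281
sku=K51: ✗
sku=K59: ✗
sku=K17: ✓ → 21
sku=K65: ✗
sku=K68: ✗
sku=K32: ✗
auto_sum = 297 + 330 + 281 + 21 = 929

books_sum=1295, auto_sum=929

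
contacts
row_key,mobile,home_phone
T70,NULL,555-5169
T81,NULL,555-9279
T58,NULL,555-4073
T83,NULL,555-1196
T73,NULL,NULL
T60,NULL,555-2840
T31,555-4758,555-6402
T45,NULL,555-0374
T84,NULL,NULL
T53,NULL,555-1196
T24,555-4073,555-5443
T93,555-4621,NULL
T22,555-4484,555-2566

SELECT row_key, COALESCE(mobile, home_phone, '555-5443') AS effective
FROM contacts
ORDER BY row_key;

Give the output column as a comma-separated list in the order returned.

555-4484, 555-4073, 555-4758, 555-0374, 555-1196, 555-4073, 555-2840, 555-5169, 555-5443, 555-9279, 555-1196, 555-5443, 555-4621

row_key=T22: mobile=555-4484 → 555-4484
row_key=T24: mobile=555-4073 → 555-4073
row_key=T31: mobile=555-4758 → 555-4758
row_key=T45: mobile=NULL, home_phone=555-0374 → 555-0374
row_key=T53: mobile=NULL, home_phone=555-1196 → 555-1196
row_key=T58: mobile=NULL, home_phone=555-4073 → 555-4073
row_key=T60: mobile=NULL, home_phone=555-2840 → 555-2840
row_key=T70: mobile=NULL, home_phone=555-5169 → 555-5169
row_key=T73: mobile=NULL, home_phone=NULL, → literal 555-5443 → 555-5443
row_key=T81: mobile=NULL, home_phone=555-9279 → 555-9279
row_key=T83: mobile=NULL, home_phone=555-1196 → 555-1196
row_key=T84: mobile=NULL, home_phone=NULL, → literal 555-5443 → 555-5443
row_key=T93: mobile=555-4621 → 555-4621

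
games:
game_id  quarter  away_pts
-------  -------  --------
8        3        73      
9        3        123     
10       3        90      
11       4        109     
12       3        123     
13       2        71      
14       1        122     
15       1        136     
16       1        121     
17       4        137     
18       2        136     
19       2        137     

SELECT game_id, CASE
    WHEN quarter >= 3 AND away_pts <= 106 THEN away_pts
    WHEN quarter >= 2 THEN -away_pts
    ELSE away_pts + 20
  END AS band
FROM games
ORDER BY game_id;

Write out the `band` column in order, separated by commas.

game_id=8: quarter >= 3 AND away_pts <= 106 → 73
game_id=9: quarter >= 2 → -123
game_id=10: quarter >= 3 AND away_pts <= 106 → 90
game_id=11: quarter >= 2 → -109
game_id=12: quarter >= 2 → -123
game_id=13: quarter >= 2 → -71
game_id=14: ELSE → 142
game_id=15: ELSE → 156
game_id=16: ELSE → 141
game_id=17: quarter >= 2 → -137
game_id=18: quarter >= 2 → -136
game_id=19: quarter >= 2 → -137

73, -123, 90, -109, -123, -71, 142, 156, 141, -137, -136, -137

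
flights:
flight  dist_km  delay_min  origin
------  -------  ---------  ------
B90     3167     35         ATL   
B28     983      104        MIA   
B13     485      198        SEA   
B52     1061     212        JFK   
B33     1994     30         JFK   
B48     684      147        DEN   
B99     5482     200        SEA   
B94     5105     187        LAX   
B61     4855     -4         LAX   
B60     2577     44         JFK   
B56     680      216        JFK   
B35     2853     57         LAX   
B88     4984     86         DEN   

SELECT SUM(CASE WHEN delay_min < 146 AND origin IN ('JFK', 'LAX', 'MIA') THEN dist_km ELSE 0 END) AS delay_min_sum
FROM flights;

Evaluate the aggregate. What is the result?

13262

flight=B90: ✗
flight=B28: ✓ → 983
flight=B13: ✗
flight=B52: ✗
flight=B33: ✓ → 1994
flight=B48: ✗
flight=B99: ✗
flight=B94: ✗
flight=B61: ✓ → 4855
flight=B60: ✓ → 2577
flight=B56: ✗
flight=B35: ✓ → 2853
flight=B88: ✗
delay_min_sum = 983 + 1994 + 4855 + 2577 + 2853 = 13262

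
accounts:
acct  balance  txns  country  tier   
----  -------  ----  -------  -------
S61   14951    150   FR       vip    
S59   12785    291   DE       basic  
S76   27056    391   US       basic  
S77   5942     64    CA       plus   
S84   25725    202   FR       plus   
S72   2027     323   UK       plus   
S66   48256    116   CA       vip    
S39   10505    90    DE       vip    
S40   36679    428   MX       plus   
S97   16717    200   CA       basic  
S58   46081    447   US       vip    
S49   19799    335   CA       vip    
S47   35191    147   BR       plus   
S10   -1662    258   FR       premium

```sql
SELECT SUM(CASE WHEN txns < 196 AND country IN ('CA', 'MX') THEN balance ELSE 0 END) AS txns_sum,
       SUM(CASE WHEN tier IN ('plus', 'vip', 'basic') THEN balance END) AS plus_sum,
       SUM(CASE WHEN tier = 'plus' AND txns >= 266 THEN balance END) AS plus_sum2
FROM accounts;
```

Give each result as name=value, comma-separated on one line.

[txns_sum: txns < 196 AND country IN ('CA', 'MX')]
acct=S61: ✗
acct=S59: ✗
acct=S76: ✗
acct=S77: ✓ → 5942
acct=S84: ✗
acct=S72: ✗
acct=S66: ✓ → 48256
acct=S39: ✗
acct=S40: ✗
acct=S97: ✗
acct=S58: ✗
acct=S49: ✗
acct=S47: ✗
acct=S10: ✗
txns_sum = 5942 + 48256 = 54198
—
[plus_sum: tier IN ('plus', 'vip', 'basic')]
acct=S61: ✓ → 14951
acct=S59: ✓ → 12785
acct=S76: ✓ → 27056
acct=S77: ✓ → 5942
acct=S84: ✓ → 25725
acct=S72: ✓ → 2027
acct=S66: ✓ → 48256
acct=S39: ✓ → 10505
acct=S40: ✓ → 36679
acct=S97: ✓ → 16717
acct=S58: ✓ → 46081
acct=S49: ✓ → 19799
acct=S47: ✓ → 35191
acct=S10: ✗
plus_sum = 14951 + 12785 + 27056 + 5942 + 25725 + 2027 + 48256 + 10505 + 36679 + 16717 + 46081 + 19799 + 35191 = 301714
—
[plus_sum2: tier = 'plus' AND txns >= 266]
acct=S61: ✗
acct=S59: ✗
acct=S76: ✗
acct=S77: ✗
acct=S84: ✗
acct=S72: ✓ → 2027
acct=S66: ✗
acct=S39: ✗
acct=S40: ✓ → 36679
acct=S97: ✗
acct=S58: ✗
acct=S49: ✗
acct=S47: ✗
acct=S10: ✗
plus_sum2 = 2027 + 36679 = 38706

txns_sum=54198, plus_sum=301714, plus_sum2=38706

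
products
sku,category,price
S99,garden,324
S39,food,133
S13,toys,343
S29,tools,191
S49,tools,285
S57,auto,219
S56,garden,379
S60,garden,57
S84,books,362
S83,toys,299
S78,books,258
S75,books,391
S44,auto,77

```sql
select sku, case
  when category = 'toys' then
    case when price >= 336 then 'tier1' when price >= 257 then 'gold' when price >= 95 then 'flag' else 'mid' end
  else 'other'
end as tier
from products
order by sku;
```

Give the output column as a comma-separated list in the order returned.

sku=S13: category='toys' → inner[price >= 336] → tier1
sku=S29: category='tools' → outer ELSE → other
sku=S39: category='food' → outer ELSE → other
sku=S44: category='auto' → outer ELSE → other
sku=S49: category='tools' → outer ELSE → other
sku=S56: category='garden' → outer ELSE → other
sku=S57: category='auto' → outer ELSE → other
sku=S60: category='garden' → outer ELSE → other
sku=S75: category='books' → outer ELSE → other
sku=S78: category='books' → outer ELSE → other
sku=S83: category='toys' → inner[price >= 257] → gold
sku=S84: category='books' → outer ELSE → other
sku=S99: category='garden' → outer ELSE → other

tier1, other, other, other, other, other, other, other, other, other, gold, other, other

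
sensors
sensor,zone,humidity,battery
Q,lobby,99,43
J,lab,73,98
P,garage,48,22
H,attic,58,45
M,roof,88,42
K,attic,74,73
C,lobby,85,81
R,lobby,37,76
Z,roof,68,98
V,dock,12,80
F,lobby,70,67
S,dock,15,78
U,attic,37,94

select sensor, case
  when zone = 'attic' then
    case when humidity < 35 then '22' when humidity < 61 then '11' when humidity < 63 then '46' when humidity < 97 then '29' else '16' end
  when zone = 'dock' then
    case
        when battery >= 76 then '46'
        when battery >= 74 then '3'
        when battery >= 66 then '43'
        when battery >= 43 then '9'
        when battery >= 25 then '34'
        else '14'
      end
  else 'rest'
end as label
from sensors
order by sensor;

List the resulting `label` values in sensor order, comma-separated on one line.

sensor=C: zone='lobby' → outer ELSE → rest
sensor=F: zone='lobby' → outer ELSE → rest
sensor=H: zone='attic' → inner[humidity < 61] → 11
sensor=J: zone='lab' → outer ELSE → rest
sensor=K: zone='attic' → inner[humidity < 97] → 29
sensor=M: zone='roof' → outer ELSE → rest
sensor=P: zone='garage' → outer ELSE → rest
sensor=Q: zone='lobby' → outer ELSE → rest
sensor=R: zone='lobby' → outer ELSE → rest
sensor=S: zone='dock' → inner[battery >= 76] → 46
sensor=U: zone='attic' → inner[humidity < 61] → 11
sensor=V: zone='dock' → inner[battery >= 76] → 46
sensor=Z: zone='roof' → outer ELSE → rest

rest, rest, 11, rest, 29, rest, rest, rest, rest, 46, 11, 46, rest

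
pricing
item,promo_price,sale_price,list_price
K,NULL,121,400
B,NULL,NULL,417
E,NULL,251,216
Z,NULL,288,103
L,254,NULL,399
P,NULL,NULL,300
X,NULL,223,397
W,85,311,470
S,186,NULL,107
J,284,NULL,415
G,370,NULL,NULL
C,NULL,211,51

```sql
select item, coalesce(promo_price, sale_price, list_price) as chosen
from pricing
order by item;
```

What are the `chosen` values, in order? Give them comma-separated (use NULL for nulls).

item=B: promo_price=NULL, sale_price=NULL, list_price=417 → 417
item=C: promo_price=NULL, sale_price=211 → 211
item=E: promo_price=NULL, sale_price=251 → 251
item=G: promo_price=370 → 370
item=J: promo_price=284 → 284
item=K: promo_price=NULL, sale_price=121 → 121
item=L: promo_price=254 → 254
item=P: promo_price=NULL, sale_price=NULL, list_price=300 → 300
item=S: promo_price=186 → 186
item=W: promo_price=85 → 85
item=X: promo_price=NULL, sale_price=223 → 223
item=Z: promo_price=NULL, sale_price=288 → 288

417, 211, 251, 370, 284, 121, 254, 300, 186, 85, 223, 288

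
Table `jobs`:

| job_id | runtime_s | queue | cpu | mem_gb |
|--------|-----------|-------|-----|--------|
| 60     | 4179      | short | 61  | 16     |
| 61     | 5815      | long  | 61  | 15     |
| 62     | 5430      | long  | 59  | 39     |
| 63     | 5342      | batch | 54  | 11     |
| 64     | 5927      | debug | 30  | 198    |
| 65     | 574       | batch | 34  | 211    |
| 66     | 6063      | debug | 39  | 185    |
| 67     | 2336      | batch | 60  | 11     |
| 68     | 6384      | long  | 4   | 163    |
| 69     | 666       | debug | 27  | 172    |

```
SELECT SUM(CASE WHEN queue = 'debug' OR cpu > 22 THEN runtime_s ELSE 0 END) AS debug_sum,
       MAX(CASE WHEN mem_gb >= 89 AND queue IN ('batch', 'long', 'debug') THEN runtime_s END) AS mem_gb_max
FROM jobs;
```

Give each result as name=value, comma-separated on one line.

[debug_sum: queue = 'debug' OR cpu > 22]
job_id=60: ✓ → 4179
job_id=61: ✓ → 5815
job_id=62: ✓ → 5430
job_id=63: ✓ → 5342
job_id=64: ✓ → 5927
job_id=65: ✓ → 574
job_id=66: ✓ → 6063
job_id=67: ✓ → 2336
job_id=68: ✗
job_id=69: ✓ → 666
debug_sum = 4179 + 5815 + 5430 + 5342 + 5927 + 574 + 6063 + 2336 + 666 = 36332
—
[mem_gb_max: mem_gb >= 89 AND queue IN ('batch', 'long', 'debug')]
job_id=60: ✗
job_id=61: ✗
job_id=62: ✗
job_id=63: ✗
job_id=64: ✓ → 5927
job_id=65: ✓ → 574
job_id=66: ✓ → 6063
job_id=67: ✗
job_id=68: ✓ → 6384
job_id=69: ✓ → 666
mem_gb_max = MAX(5927, 574, 6063, 6384, 666) = 6384

debug_sum=36332, mem_gb_max=6384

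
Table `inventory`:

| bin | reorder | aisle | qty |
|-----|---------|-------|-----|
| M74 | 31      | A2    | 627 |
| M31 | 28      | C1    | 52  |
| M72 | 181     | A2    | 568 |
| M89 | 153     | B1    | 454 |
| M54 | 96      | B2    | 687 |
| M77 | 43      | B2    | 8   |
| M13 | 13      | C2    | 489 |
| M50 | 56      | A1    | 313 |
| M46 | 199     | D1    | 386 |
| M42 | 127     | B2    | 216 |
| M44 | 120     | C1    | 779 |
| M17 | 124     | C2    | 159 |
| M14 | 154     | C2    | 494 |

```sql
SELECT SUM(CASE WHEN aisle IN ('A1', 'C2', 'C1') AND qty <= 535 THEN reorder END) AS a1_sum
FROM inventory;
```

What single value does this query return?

375

bin=M74: ✗
bin=M31: ✓ → 28
bin=M72: ✗
bin=M89: ✗
bin=M54: ✗
bin=M77: ✗
bin=M13: ✓ → 13
bin=M50: ✓ → 56
bin=M46: ✗
bin=M42: ✗
bin=M44: ✗
bin=M17: ✓ → 124
bin=M14: ✓ → 154
a1_sum = 28 + 13 + 56 + 124 + 154 = 375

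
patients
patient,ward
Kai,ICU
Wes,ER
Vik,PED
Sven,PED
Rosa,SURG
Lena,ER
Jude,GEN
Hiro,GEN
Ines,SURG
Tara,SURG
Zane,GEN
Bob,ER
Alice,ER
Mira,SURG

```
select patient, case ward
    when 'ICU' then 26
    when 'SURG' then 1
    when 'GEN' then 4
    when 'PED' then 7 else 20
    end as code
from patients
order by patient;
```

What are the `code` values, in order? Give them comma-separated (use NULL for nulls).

20, 20, 4, 1, 4, 26, 20, 1, 1, 7, 1, 7, 20, 4

patient=Alice: ELSE → 20
patient=Bob: ELSE → 20
patient=Hiro: ward='GEN' → 4
patient=Ines: ward='SURG' → 1
patient=Jude: ward='GEN' → 4
patient=Kai: ward='ICU' → 26
patient=Lena: ELSE → 20
patient=Mira: ward='SURG' → 1
patient=Rosa: ward='SURG' → 1
patient=Sven: ward='PED' → 7
patient=Tara: ward='SURG' → 1
patient=Vik: ward='PED' → 7
patient=Wes: ELSE → 20
patient=Zane: ward='GEN' → 4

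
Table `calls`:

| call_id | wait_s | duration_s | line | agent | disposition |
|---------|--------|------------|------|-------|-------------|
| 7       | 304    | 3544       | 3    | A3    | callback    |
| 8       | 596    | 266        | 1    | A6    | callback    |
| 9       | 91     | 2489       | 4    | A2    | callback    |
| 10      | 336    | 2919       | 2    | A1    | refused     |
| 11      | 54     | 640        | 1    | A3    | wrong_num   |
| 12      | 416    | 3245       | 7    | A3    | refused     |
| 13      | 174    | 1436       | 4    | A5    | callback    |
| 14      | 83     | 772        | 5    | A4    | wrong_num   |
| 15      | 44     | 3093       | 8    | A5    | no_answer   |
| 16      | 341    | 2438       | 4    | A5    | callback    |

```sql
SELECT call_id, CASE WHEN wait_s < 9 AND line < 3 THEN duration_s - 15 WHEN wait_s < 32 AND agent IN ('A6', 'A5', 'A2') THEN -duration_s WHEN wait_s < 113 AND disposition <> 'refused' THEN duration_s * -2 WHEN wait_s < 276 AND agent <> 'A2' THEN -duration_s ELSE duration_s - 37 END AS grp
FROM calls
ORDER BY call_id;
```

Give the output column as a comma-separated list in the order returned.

call_id=7: ELSE → 3507
call_id=8: ELSE → 229
call_id=9: wait_s < 113 AND disposition <> 'refused' → -4978
call_id=10: ELSE → 2882
call_id=11: wait_s < 113 AND disposition <> 'refused' → -1280
call_id=12: ELSE → 3208
call_id=13: wait_s < 276 AND agent <> 'A2' → -1436
call_id=14: wait_s < 113 AND disposition <> 'refused' → -1544
call_id=15: wait_s < 113 AND disposition <> 'refused' → -6186
call_id=16: ELSE → 2401

3507, 229, -4978, 2882, -1280, 3208, -1436, -1544, -6186, 2401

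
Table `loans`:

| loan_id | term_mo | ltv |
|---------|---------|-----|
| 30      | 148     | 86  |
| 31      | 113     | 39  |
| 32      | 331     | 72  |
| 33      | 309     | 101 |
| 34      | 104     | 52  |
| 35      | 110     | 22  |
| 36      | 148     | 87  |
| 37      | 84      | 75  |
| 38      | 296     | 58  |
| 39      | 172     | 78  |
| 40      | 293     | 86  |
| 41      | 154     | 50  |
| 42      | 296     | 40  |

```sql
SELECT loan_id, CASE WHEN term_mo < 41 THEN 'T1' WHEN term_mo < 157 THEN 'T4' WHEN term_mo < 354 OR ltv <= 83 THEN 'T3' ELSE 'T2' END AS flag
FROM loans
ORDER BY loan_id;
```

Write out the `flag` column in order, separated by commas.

T4, T4, T3, T3, T4, T4, T4, T4, T3, T3, T3, T4, T3

loan_id=30: term_mo < 157 → T4
loan_id=31: term_mo < 157 → T4
loan_id=32: term_mo < 354 OR ltv <= 83 → T3
loan_id=33: term_mo < 354 OR ltv <= 83 → T3
loan_id=34: term_mo < 157 → T4
loan_id=35: term_mo < 157 → T4
loan_id=36: term_mo < 157 → T4
loan_id=37: term_mo < 157 → T4
loan_id=38: term_mo < 354 OR ltv <= 83 → T3
loan_id=39: term_mo < 354 OR ltv <= 83 → T3
loan_id=40: term_mo < 354 OR ltv <= 83 → T3
loan_id=41: term_mo < 157 → T4
loan_id=42: term_mo < 354 OR ltv <= 83 → T3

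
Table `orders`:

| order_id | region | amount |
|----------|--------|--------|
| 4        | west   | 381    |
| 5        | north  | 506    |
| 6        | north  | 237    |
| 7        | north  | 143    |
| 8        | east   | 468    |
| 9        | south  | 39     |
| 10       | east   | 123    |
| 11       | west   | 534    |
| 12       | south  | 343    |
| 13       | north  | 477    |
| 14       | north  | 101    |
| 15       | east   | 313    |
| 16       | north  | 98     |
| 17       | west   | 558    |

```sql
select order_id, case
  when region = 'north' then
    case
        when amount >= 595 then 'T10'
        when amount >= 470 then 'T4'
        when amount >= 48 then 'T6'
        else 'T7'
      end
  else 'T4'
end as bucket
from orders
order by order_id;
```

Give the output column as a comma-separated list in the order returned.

order_id=4: region='west' → outer ELSE → T4
order_id=5: region='north' → inner[amount >= 470] → T4
order_id=6: region='north' → inner[amount >= 48] → T6
order_id=7: region='north' → inner[amount >= 48] → T6
order_id=8: region='east' → outer ELSE → T4
order_id=9: region='south' → outer ELSE → T4
order_id=10: region='east' → outer ELSE → T4
order_id=11: region='west' → outer ELSE → T4
order_id=12: region='south' → outer ELSE → T4
order_id=13: region='north' → inner[amount >= 470] → T4
order_id=14: region='north' → inner[amount >= 48] → T6
order_id=15: region='east' → outer ELSE → T4
order_id=16: region='north' → inner[amount >= 48] → T6
order_id=17: region='west' → outer ELSE → T4

T4, T4, T6, T6, T4, T4, T4, T4, T4, T4, T6, T4, T6, T4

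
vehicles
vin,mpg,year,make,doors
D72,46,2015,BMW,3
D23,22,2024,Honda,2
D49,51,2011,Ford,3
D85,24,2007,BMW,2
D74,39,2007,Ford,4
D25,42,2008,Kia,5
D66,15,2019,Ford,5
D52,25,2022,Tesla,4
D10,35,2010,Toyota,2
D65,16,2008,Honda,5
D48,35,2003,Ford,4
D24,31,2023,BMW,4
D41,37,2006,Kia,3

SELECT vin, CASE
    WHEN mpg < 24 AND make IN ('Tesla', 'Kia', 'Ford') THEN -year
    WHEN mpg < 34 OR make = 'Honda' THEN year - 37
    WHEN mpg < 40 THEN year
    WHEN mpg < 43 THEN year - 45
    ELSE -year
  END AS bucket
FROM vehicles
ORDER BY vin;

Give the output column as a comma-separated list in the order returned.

vin=D10: mpg < 40 → 2010
vin=D23: mpg < 34 OR make = 'Honda' → 1987
vin=D24: mpg < 34 OR make = 'Honda' → 1986
vin=D25: mpg < 43 → 1963
vin=D41: mpg < 40 → 2006
vin=D48: mpg < 40 → 2003
vin=D49: ELSE → -2011
vin=D52: mpg < 34 OR make = 'Honda' → 1985
vin=D65: mpg < 34 OR make = 'Honda' → 1971
vin=D66: mpg < 24 AND make IN ('Tesla', 'Kia', 'Ford') → -2019
vin=D72: ELSE → -2015
vin=D74: mpg < 40 → 2007
vin=D85: mpg < 34 OR make = 'Honda' → 1970

2010, 1987, 1986, 1963, 2006, 2003, -2011, 1985, 1971, -2019, -2015, 2007, 1970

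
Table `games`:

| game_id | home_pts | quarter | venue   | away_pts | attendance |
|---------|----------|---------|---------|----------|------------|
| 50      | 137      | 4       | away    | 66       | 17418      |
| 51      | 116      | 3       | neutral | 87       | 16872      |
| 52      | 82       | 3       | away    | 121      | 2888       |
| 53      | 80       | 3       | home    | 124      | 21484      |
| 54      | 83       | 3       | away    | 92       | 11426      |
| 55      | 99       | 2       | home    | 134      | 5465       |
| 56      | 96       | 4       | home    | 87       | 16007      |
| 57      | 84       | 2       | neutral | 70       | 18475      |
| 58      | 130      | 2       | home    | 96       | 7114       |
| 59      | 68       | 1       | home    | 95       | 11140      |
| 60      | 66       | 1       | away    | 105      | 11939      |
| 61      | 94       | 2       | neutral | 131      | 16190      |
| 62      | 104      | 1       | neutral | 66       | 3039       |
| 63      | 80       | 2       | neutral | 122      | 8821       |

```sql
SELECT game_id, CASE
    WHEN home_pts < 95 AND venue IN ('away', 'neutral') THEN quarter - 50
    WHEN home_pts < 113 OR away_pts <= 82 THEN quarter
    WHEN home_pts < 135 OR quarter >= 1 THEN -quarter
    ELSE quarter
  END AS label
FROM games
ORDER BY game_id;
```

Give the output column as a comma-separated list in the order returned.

4, -3, -47, 3, -47, 2, 4, -48, -2, 1, -49, -48, 1, -48

game_id=50: home_pts < 113 OR away_pts <= 82 → 4
game_id=51: home_pts < 135 OR quarter >= 1 → -3
game_id=52: home_pts < 95 AND venue IN ('away', 'neutral') → -47
game_id=53: home_pts < 113 OR away_pts <= 82 → 3
game_id=54: home_pts < 95 AND venue IN ('away', 'neutral') → -47
game_id=55: home_pts < 113 OR away_pts <= 82 → 2
game_id=56: home_pts < 113 OR away_pts <= 82 → 4
game_id=57: home_pts < 95 AND venue IN ('away', 'neutral') → -48
game_id=58: home_pts < 135 OR quarter >= 1 → -2
game_id=59: home_pts < 113 OR away_pts <= 82 → 1
game_id=60: home_pts < 95 AND venue IN ('away', 'neutral') → -49
game_id=61: home_pts < 95 AND venue IN ('away', 'neutral') → -48
game_id=62: home_pts < 113 OR away_pts <= 82 → 1
game_id=63: home_pts < 95 AND venue IN ('away', 'neutral') → -48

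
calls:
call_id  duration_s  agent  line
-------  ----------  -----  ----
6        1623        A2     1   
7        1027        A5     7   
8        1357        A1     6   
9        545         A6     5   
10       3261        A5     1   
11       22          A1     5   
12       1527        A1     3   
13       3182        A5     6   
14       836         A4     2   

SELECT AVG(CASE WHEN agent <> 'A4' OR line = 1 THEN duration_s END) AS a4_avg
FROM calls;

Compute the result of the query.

1568

call_id=6: ✓ → 1623
call_id=7: ✓ → 1027
call_id=8: ✓ → 1357
call_id=9: ✓ → 545
call_id=10: ✓ → 3261
call_id=11: ✓ → 22
call_id=12: ✓ → 1527
call_id=13: ✓ → 3182
call_id=14: ✗
a4_avg = (1623 + 1027 + 1357 + 545 + 3261 + 22 + 1527 + 3182) / 8 = 1568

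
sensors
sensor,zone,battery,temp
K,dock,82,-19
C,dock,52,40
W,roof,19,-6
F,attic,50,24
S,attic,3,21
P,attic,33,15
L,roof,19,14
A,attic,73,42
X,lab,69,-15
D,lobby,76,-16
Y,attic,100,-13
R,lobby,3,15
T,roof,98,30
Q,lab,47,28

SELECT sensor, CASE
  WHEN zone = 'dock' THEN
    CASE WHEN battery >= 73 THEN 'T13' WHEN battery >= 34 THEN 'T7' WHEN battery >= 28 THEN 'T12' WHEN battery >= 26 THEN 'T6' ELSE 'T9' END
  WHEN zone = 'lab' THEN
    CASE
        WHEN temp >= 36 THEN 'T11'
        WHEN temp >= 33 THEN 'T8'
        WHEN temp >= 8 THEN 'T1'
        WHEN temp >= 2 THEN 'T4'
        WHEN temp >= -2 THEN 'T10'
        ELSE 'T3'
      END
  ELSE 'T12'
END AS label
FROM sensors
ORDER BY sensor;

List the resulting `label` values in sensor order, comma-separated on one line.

sensor=A: zone='attic' → outer ELSE → T12
sensor=C: zone='dock' → inner[battery >= 34] → T7
sensor=D: zone='lobby' → outer ELSE → T12
sensor=F: zone='attic' → outer ELSE → T12
sensor=K: zone='dock' → inner[battery >= 73] → T13
sensor=L: zone='roof' → outer ELSE → T12
sensor=P: zone='attic' → outer ELSE → T12
sensor=Q: zone='lab' → inner[temp >= 8] → T1
sensor=R: zone='lobby' → outer ELSE → T12
sensor=S: zone='attic' → outer ELSE → T12
sensor=T: zone='roof' → outer ELSE → T12
sensor=W: zone='roof' → outer ELSE → T12
sensor=X: zone='lab' → inner[ELSE] → T3
sensor=Y: zone='attic' → outer ELSE → T12

T12, T7, T12, T12, T13, T12, T12, T1, T12, T12, T12, T12, T3, T12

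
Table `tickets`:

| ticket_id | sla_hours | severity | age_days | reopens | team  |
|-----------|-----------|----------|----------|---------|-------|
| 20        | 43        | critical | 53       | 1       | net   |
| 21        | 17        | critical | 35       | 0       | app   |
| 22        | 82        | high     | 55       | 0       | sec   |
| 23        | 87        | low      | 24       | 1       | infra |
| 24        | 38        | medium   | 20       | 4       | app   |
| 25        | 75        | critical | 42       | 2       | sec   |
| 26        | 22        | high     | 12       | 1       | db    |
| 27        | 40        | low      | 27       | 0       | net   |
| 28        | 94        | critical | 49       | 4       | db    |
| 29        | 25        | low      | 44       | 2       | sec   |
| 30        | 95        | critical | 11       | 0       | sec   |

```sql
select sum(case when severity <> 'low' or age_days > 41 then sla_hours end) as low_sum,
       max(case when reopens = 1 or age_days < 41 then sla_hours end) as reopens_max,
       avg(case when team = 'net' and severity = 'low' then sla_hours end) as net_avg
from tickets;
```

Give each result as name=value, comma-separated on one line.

low_sum=491, reopens_max=95, net_avg=40

[low_sum: severity <> 'low' or age_days > 41]
ticket_id=20: ✓ → 43
ticket_id=21: ✓ → 17
ticket_id=22: ✓ → 82
ticket_id=23: ✗
ticket_id=24: ✓ → 38
ticket_id=25: ✓ → 75
ticket_id=26: ✓ → 22
ticket_id=27: ✗
ticket_id=28: ✓ → 94
ticket_id=29: ✓ → 25
ticket_id=30: ✓ → 95
low_sum = 43 + 17 + 82 + 38 + 75 + 22 + 94 + 25 + 95 = 491
—
[reopens_max: reopens = 1 or age_days < 41]
ticket_id=20: ✓ → 43
ticket_id=21: ✓ → 17
ticket_id=22: ✗
ticket_id=23: ✓ → 87
ticket_id=24: ✓ → 38
ticket_id=25: ✗
ticket_id=26: ✓ → 22
ticket_id=27: ✓ → 40
ticket_id=28: ✗
ticket_id=29: ✗
ticket_id=30: ✓ → 95
reopens_max = MAX(43, 17, 87, 38, 22, 40, 95) = 95
—
[net_avg: team = 'net' and severity = 'low']
ticket_id=20: ✗
ticket_id=21: ✗
ticket_id=22: ✗
ticket_id=23: ✗
ticket_id=24: ✗
ticket_id=25: ✗
ticket_id=26: ✗
ticket_id=27: ✓ → 40
ticket_id=28: ✗
ticket_id=29: ✗
ticket_id=30: ✗
net_avg = 40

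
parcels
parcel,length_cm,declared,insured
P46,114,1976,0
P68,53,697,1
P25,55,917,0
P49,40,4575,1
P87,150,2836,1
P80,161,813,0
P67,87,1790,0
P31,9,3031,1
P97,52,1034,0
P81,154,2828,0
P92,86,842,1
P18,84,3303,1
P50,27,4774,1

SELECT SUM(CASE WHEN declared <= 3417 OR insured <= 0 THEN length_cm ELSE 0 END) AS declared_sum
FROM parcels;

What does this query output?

1005

parcel=P46: ✓ → 114
parcel=P68: ✓ → 53
parcel=P25: ✓ → 55
parcel=P49: ✗
parcel=P87: ✓ → 150
parcel=P80: ✓ → 161
parcel=P67: ✓ → 87
parcel=P31: ✓ → 9
parcel=P97: ✓ → 52
parcel=P81: ✓ → 154
parcel=P92: ✓ → 86
parcel=P18: ✓ → 84
parcel=P50: ✗
declared_sum = 114 + 53 + 55 + 150 + 161 + 87 + 9 + 52 + 154 + 86 + 84 = 1005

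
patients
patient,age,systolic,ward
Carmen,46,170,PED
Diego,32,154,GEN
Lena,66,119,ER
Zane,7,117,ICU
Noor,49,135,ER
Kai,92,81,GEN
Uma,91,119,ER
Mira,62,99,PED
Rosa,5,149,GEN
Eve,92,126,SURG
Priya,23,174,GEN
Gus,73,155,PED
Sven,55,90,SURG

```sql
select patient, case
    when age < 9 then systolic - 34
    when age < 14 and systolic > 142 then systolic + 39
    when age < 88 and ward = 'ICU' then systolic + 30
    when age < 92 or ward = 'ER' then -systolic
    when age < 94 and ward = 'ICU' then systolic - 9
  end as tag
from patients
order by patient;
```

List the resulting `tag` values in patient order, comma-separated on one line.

-170, -154, NULL, -155, NULL, -119, -99, -135, -174, 115, -90, -119, 83

patient=Carmen: age < 92 or ward = 'ER' → -170
patient=Diego: age < 92 or ward = 'ER' → -154
patient=Eve: (no match → NULL) → NULL
patient=Gus: age < 92 or ward = 'ER' → -155
patient=Kai: (no match → NULL) → NULL
patient=Lena: age < 92 or ward = 'ER' → -119
patient=Mira: age < 92 or ward = 'ER' → -99
patient=Noor: age < 92 or ward = 'ER' → -135
patient=Priya: age < 92 or ward = 'ER' → -174
patient=Rosa: age < 9 → 115
patient=Sven: age < 92 or ward = 'ER' → -90
patient=Uma: age < 92 or ward = 'ER' → -119
patient=Zane: age < 9 → 83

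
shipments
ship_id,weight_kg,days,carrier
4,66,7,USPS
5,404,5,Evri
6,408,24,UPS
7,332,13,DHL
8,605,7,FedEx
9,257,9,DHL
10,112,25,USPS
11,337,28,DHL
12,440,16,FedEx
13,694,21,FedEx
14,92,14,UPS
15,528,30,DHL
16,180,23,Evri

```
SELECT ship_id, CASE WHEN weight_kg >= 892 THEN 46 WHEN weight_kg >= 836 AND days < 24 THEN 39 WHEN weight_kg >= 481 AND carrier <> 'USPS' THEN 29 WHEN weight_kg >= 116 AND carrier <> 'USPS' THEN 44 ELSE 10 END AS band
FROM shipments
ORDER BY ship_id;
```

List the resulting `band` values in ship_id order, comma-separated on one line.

10, 44, 44, 44, 29, 44, 10, 44, 44, 29, 10, 29, 44

ship_id=4: ELSE → 10
ship_id=5: weight_kg >= 116 AND carrier <> 'USPS' → 44
ship_id=6: weight_kg >= 116 AND carrier <> 'USPS' → 44
ship_id=7: weight_kg >= 116 AND carrier <> 'USPS' → 44
ship_id=8: weight_kg >= 481 AND carrier <> 'USPS' → 29
ship_id=9: weight_kg >= 116 AND carrier <> 'USPS' → 44
ship_id=10: ELSE → 10
ship_id=11: weight_kg >= 116 AND carrier <> 'USPS' → 44
ship_id=12: weight_kg >= 116 AND carrier <> 'USPS' → 44
ship_id=13: weight_kg >= 481 AND carrier <> 'USPS' → 29
ship_id=14: ELSE → 10
ship_id=15: weight_kg >= 481 AND carrier <> 'USPS' → 29
ship_id=16: weight_kg >= 116 AND carrier <> 'USPS' → 44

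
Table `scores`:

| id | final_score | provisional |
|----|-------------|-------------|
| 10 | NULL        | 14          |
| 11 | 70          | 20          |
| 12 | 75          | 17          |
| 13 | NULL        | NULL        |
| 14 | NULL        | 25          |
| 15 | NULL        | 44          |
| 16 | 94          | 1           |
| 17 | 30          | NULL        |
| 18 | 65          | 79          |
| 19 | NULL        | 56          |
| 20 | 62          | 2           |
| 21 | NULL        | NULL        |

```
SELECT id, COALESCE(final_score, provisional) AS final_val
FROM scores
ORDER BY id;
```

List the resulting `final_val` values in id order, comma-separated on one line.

14, 70, 75, NULL, 25, 44, 94, 30, 65, 56, 62, NULL

id=10: final_score=NULL, provisional=14 → 14
id=11: final_score=70 → 70
id=12: final_score=75 → 75
id=13: final_score=NULL, provisional=NULL (all NULL) → NULL
id=14: final_score=NULL, provisional=25 → 25
id=15: final_score=NULL, provisional=44 → 44
id=16: final_score=94 → 94
id=17: final_score=30 → 30
id=18: final_score=65 → 65
id=19: final_score=NULL, provisional=56 → 56
id=20: final_score=62 → 62
id=21: final_score=NULL, provisional=NULL (all NULL) → NULL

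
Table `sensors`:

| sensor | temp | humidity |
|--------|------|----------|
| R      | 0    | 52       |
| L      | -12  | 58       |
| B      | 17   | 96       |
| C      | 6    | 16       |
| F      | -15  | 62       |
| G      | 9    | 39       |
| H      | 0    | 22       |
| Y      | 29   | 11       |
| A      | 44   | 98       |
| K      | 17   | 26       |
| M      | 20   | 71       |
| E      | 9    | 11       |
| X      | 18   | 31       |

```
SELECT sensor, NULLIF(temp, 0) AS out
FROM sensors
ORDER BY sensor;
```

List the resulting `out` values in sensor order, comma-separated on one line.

44, 17, 6, 9, -15, 9, NULL, 17, -12, 20, NULL, 18, 29

sensor=A: temp=44 vs 0: differ → 44
sensor=B: temp=17 vs 0: differ → 17
sensor=C: temp=6 vs 0: differ → 6
sensor=E: temp=9 vs 0: differ → 9
sensor=F: temp=-15 vs 0: differ → -15
sensor=G: temp=9 vs 0: differ → 9
sensor=H: temp=0 vs 0: equal → NULL
sensor=K: temp=17 vs 0: differ → 17
sensor=L: temp=-12 vs 0: differ → -12
sensor=M: temp=20 vs 0: differ → 20
sensor=R: temp=0 vs 0: equal → NULL
sensor=X: temp=18 vs 0: differ → 18
sensor=Y: temp=29 vs 0: differ → 29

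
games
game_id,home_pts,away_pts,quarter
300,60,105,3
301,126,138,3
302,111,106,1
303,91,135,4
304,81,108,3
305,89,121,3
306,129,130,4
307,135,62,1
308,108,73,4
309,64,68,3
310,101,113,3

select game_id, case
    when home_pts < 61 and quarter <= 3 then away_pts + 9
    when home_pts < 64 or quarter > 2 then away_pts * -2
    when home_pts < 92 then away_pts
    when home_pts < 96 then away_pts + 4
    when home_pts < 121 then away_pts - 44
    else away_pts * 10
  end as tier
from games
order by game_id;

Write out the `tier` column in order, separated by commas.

game_id=300: home_pts < 61 and quarter <= 3 → 114
game_id=301: home_pts < 64 or quarter > 2 → -276
game_id=302: home_pts < 121 → 62
game_id=303: home_pts < 64 or quarter > 2 → -270
game_id=304: home_pts < 64 or quarter > 2 → -216
game_id=305: home_pts < 64 or quarter > 2 → -242
game_id=306: home_pts < 64 or quarter > 2 → -260
game_id=307: ELSE → 620
game_id=308: home_pts < 64 or quarter > 2 → -146
game_id=309: home_pts < 64 or quarter > 2 → -136
game_id=310: home_pts < 64 or quarter > 2 → -226

114, -276, 62, -270, -216, -242, -260, 620, -146, -136, -226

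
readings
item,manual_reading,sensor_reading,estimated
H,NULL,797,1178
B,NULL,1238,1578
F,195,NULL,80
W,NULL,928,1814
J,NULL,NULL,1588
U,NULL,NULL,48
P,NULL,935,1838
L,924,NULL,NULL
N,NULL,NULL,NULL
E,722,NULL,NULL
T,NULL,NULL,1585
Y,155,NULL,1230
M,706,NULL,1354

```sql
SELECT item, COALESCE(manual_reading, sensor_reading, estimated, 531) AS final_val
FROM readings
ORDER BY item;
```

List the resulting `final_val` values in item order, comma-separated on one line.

item=B: manual_reading=NULL, sensor_reading=1238 → 1238
item=E: manual_reading=722 → 722
item=F: manual_reading=195 → 195
item=H: manual_reading=NULL, sensor_reading=797 → 797
item=J: manual_reading=NULL, sensor_reading=NULL, estimated=1588 → 1588
item=L: manual_reading=924 → 924
item=M: manual_reading=706 → 706
item=N: manual_reading=NULL, sensor_reading=NULL, estimated=NULL, → literal 531 → 531
item=P: manual_reading=NULL, sensor_reading=935 → 935
item=T: manual_reading=NULL, sensor_reading=NULL, estimated=1585 → 1585
item=U: manual_reading=NULL, sensor_reading=NULL, estimated=48 → 48
item=W: manual_reading=NULL, sensor_reading=928 → 928
item=Y: manual_reading=155 → 155

1238, 722, 195, 797, 1588, 924, 706, 531, 935, 1585, 48, 928, 155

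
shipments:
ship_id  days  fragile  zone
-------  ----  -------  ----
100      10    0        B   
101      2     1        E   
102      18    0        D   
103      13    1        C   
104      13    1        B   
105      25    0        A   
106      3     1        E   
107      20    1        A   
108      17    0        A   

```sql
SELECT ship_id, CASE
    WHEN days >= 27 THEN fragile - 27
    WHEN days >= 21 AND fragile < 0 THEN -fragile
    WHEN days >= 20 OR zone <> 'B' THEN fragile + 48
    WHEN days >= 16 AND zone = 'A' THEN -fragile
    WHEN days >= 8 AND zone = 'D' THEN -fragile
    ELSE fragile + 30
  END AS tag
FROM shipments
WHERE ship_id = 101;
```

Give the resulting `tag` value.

ship_id = 101: days=2, fragile=1, zone=E.
days >= 27 → false
days >= 21 AND fragile < 0 → false
days >= 20 OR zone <> 'B' → true → 49

49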